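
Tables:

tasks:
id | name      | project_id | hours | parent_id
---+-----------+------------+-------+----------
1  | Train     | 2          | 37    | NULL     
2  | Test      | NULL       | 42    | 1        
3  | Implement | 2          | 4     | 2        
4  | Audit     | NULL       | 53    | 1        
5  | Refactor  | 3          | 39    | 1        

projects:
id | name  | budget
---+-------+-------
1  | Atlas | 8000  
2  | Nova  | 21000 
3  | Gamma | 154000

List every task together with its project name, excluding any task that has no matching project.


INNER JOIN keeps only tasks rows whose project_id matches an id in projects. Walk through each task:
  - task 1 (Train): project_id=2 -> matches Nova
  - task 2 (Test): project_id=NULL, no match -> dropped
  - task 3 (Implement): project_id=2 -> matches Nova
  - task 4 (Audit): project_id=NULL, no match -> dropped
  - task 5 (Refactor): project_id=3 -> matches Gamma
So 2 of 5 rows are dropped.

SQL:
SELECT a.name, b.name AS project
FROM tasks a
INNER JOIN projects b ON a.project_id = b.id

Result:
name      | project
----------+--------
Train     | Nova   
Implement | Nova   
Refactor  | Gamma  


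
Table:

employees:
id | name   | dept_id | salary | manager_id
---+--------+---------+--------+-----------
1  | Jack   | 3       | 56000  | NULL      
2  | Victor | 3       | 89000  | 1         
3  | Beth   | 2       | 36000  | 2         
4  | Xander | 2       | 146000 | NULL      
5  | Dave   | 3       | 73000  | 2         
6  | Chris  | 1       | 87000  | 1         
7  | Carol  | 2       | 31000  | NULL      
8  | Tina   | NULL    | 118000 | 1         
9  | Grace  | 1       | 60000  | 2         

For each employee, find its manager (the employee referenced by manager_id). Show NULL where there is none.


This is a self-join: employees is joined to a second copy of itself, matching each row's manager_id to another row's id. Use LEFT JOIN so rows with manager_id=NULL are kept.
  - employee 1 (Jack): manager_id=NULL -> NULL
  - employee 2 (Victor): manager_id=1 -> Jack
  - employee 3 (Beth): manager_id=2 -> Victor
  - employee 4 (Xander): manager_id=NULL -> NULL
  - employee 5 (Dave): manager_id=2 -> Victor
  - employee 6 (Chris): manager_id=1 -> Jack
  - employee 7 (Carol): manager_id=NULL -> NULL
  - employee 8 (Tina): manager_id=1 -> Jack
  - employee 9 (Grace): manager_id=2 -> Victor

SQL:
SELECT a.name AS item, b.name AS manager
FROM employees a
LEFT JOIN employees b ON a.manager_id = b.id

Result:
item   | manager
-------+--------
Jack   | NULL   
Victor | Jack   
Beth   | Victor 
Xander | NULL   
Dave   | Victor 
Chris  | Jack   
Carol  | NULL   
Tina   | Jack   
Grace  | Victor 


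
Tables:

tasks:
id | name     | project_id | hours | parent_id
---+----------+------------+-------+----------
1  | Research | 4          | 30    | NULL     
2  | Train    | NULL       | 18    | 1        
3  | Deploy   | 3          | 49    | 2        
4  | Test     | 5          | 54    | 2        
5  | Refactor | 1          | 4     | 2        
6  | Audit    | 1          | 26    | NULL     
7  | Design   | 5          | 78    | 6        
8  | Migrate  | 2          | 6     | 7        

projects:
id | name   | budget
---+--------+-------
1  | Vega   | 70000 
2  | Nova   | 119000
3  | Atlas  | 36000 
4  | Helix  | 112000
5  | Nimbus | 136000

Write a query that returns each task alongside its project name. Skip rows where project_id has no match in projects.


INNER JOIN keeps only tasks rows whose project_id matches an id in projects. Walk through each task:
  - task 1 (Research): project_id=4 -> matches Helix
  - task 2 (Train): project_id=NULL, no match -> dropped
  - task 3 (Deploy): project_id=3 -> matches Atlas
  - task 4 (Test): project_id=5 -> matches Nimbus
  - task 5 (Refactor): project_id=1 -> matches Vega
  - task 6 (Audit): project_id=1 -> matches Vega
  - task 7 (Design): project_id=5 -> matches Nimbus
  - task 8 (Migrate): project_id=2 -> matches Nova
So 1 of 8 rows is dropped.

SQL:
SELECT a.name, b.name AS project
FROM tasks a
INNER JOIN projects b ON a.project_id = b.id

Result:
name     | project
---------+--------
Research | Helix  
Deploy   | Atlas  
Test     | Nimbus 
Refactor | Vega   
Audit    | Vega   
Design   | Nimbus 
Migrate  | Nova   


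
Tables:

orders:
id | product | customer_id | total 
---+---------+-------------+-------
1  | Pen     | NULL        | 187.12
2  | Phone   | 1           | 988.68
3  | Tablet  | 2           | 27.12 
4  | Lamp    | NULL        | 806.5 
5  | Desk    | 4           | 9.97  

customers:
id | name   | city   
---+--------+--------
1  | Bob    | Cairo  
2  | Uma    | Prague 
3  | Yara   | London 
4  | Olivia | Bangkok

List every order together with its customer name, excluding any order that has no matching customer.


INNER JOIN keeps only orders rows whose customer_id matches an id in customers. Walk through each order:
  - order 1 (Pen): customer_id=NULL, no match -> dropped
  - order 2 (Phone): customer_id=1 -> matches Bob
  - order 3 (Tablet): customer_id=2 -> matches Uma
  - order 4 (Lamp): customer_id=NULL, no match -> dropped
  - order 5 (Desk): customer_id=4 -> matches Olivia
So 2 of 5 rows are dropped.

SQL:
SELECT a.product, b.name AS customer
FROM orders a
INNER JOIN customers b ON a.customer_id = b.id

Result:
product | customer
--------+---------
Phone   | Bob     
Tablet  | Uma     
Desk    | Olivia  


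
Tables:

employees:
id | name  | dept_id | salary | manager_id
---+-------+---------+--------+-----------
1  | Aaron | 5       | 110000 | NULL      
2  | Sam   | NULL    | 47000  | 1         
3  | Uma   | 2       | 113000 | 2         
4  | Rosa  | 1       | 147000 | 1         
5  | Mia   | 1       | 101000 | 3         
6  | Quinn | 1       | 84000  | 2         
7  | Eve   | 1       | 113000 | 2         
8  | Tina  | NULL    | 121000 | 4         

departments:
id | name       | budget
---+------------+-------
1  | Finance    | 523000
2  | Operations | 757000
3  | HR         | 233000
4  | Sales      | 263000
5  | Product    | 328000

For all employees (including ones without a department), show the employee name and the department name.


LEFT JOIN keeps every row from employees (the left table); where dept_id has no match in departments, the department columns become NULL. Walk through each employee:
  - employee 1 (Aaron): dept_id=5 -> matches Product
  - employee 2 (Sam): dept_id=NULL, no match -> kept with NULL
  - employee 3 (Uma): dept_id=2 -> matches Operations
  - employee 4 (Rosa): dept_id=1 -> matches Finance
  - employee 5 (Mia): dept_id=1 -> matches Finance
  - employee 6 (Quinn): dept_id=1 -> matches Finance
  - employee 7 (Eve): dept_id=1 -> matches Finance
  - employee 8 (Tina): dept_id=NULL, no match -> kept with NULL
All 8 rows appear; 2 have NULL department.

SQL:
SELECT a.name, b.name AS department
FROM employees a
LEFT JOIN departments b ON a.dept_id = b.id

Result:
name  | department
------+-----------
Aaron | Product   
Sam   | NULL      
Uma   | Operations
Rosa  | Finance   
Mia   | Finance   
Quinn | Finance   
Eve   | Finance   
Tina  | NULL      


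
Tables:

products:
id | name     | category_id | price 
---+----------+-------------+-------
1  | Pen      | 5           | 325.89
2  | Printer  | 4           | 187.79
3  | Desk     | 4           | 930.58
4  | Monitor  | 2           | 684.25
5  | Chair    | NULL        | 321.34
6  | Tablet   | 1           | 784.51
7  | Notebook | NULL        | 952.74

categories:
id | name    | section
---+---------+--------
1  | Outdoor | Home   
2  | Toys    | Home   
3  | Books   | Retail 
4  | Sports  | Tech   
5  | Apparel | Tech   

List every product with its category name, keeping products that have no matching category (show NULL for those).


LEFT JOIN keeps every row from products (the left table); where category_id has no match in categories, the category columns become NULL. Walk through each product:
  - product 1 (Pen): category_id=5 -> matches Apparel
  - product 2 (Printer): category_id=4 -> matches Sports
  - product 3 (Desk): category_id=4 -> matches Sports
  - product 4 (Monitor): category_id=2 -> matches Toys
  - product 5 (Chair): category_id=NULL, no match -> kept with NULL
  - product 6 (Tablet): category_id=1 -> matches Outdoor
  - product 7 (Notebook): category_id=NULL, no match -> kept with NULL
All 7 rows appear; 2 have NULL category.

SQL:
SELECT a.name, b.name AS category
FROM products a
LEFT JOIN categories b ON a.category_id = b.id

Result:
name     | category
---------+---------
Pen      | Apparel 
Printer  | Sports  
Desk     | Sports  
Monitor  | Toys    
Chair    | NULL    
Tablet   | Outdoor 
Notebook | NULL    


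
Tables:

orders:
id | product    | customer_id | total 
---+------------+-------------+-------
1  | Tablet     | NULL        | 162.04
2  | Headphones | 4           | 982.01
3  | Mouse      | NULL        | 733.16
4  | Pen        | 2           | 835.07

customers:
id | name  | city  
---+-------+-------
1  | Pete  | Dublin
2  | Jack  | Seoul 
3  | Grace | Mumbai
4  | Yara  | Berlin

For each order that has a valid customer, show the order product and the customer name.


INNER JOIN keeps only orders rows whose customer_id matches an id in customers. Walk through each order:
  - order 1 (Tablet): customer_id=NULL, no match -> dropped
  - order 2 (Headphones): customer_id=4 -> matches Yara
  - order 3 (Mouse): customer_id=NULL, no match -> dropped
  - order 4 (Pen): customer_id=2 -> matches Jack
So 2 of 4 rows are dropped.

SQL:
SELECT a.product, b.name AS customer
FROM orders a
INNER JOIN customers b ON a.customer_id = b.id

Result:
product    | customer
-----------+---------
Headphones | Yara    
Pen        | Jack    


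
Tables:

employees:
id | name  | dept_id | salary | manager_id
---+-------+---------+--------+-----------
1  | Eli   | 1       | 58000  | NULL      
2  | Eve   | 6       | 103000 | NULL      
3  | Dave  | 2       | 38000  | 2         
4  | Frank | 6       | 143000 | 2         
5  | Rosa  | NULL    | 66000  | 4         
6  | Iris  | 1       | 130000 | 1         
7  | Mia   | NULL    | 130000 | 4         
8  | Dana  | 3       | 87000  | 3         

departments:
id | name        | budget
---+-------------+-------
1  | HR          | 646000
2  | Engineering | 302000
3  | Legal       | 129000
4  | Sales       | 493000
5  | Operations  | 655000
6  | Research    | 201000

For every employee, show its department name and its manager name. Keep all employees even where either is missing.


Two LEFT JOINs from the same base table employees: one to departments via dept_id, one to employees itself via manager_id. Both are LEFT so every employee is preserved.
Match against departments:
  - employee 1 (Eli): dept_id=1 -> matches HR
  - employee 2 (Eve): dept_id=6 -> matches Research
  - employee 3 (Dave): dept_id=2 -> matches Engineering
  - employee 4 (Frank): dept_id=6 -> matches Research
  - employee 5 (Rosa): dept_id=NULL, no match -> kept with NULL
  - employee 6 (Iris): dept_id=1 -> matches HR
  - employee 7 (Mia): dept_id=NULL, no match -> kept with NULL
  - employee 8 (Dana): dept_id=3 -> matches Legal
Match against employees (self):
  - employee 1 (Eli): manager_id=NULL -> NULL
  - employee 2 (Eve): manager_id=NULL -> NULL
  - employee 3 (Dave): manager_id=2 -> Eve
  - employee 4 (Frank): manager_id=2 -> Eve
  - employee 5 (Rosa): manager_id=4 -> Frank
  - employee 6 (Iris): manager_id=1 -> Eli
  - employee 7 (Mia): manager_id=4 -> Frank
  - employee 8 (Dana): manager_id=3 -> Dave

SQL:
SELECT a.name, b.name AS department, c.name AS manager
FROM employees a
LEFT JOIN departments b ON a.dept_id = b.id
LEFT JOIN employees c ON a.manager_id = c.id

Result:
name  | department  | manager
------+-------------+--------
Eli   | HR          | NULL   
Eve   | Research    | NULL   
Dave  | Engineering | Eve    
Frank | Research    | Eve    
Rosa  | NULL        | Frank  
Iris  | HR          | Eli    
Mia   | NULL        | Frank  
Dana  | Legal       | Dave   


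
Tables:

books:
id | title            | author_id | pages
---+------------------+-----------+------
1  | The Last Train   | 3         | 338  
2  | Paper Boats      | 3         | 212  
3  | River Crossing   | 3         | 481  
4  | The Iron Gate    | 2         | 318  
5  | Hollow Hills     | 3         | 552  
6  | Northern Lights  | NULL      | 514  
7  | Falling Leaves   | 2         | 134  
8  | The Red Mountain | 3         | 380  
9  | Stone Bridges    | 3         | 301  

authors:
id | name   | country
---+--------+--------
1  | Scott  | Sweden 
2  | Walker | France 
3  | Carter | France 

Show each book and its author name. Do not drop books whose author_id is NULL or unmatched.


LEFT JOIN keeps every row from books (the left table); where author_id has no match in authors, the author columns become NULL. Walk through each book:
  - book 1 (The Last Train): author_id=3 -> matches Carter
  - book 2 (Paper Boats): author_id=3 -> matches Carter
  - book 3 (River Crossing): author_id=3 -> matches Carter
  - book 4 (The Iron Gate): author_id=2 -> matches Walker
  - book 5 (Hollow Hills): author_id=3 -> matches Carter
  - book 6 (Northern Lights): author_id=NULL, no match -> kept with NULL
  - book 7 (Falling Leaves): author_id=2 -> matches Walker
  - book 8 (The Red Mountain): author_id=3 -> matches Carter
  - book 9 (Stone Bridges): author_id=3 -> matches Carter
All 9 rows appear; 1 has NULL author.

SQL:
SELECT a.title, b.name AS author
FROM books a
LEFT JOIN authors b ON a.author_id = b.id

Result:
title            | author
-----------------+-------
The Last Train   | Carter
Paper Boats      | Carter
River Crossing   | Carter
The Iron Gate    | Walker
Hollow Hills     | Carter
Northern Lights  | NULL  
Falling Leaves   | Walker
The Red Mountain | Carter
Stone Bridges    | Carter


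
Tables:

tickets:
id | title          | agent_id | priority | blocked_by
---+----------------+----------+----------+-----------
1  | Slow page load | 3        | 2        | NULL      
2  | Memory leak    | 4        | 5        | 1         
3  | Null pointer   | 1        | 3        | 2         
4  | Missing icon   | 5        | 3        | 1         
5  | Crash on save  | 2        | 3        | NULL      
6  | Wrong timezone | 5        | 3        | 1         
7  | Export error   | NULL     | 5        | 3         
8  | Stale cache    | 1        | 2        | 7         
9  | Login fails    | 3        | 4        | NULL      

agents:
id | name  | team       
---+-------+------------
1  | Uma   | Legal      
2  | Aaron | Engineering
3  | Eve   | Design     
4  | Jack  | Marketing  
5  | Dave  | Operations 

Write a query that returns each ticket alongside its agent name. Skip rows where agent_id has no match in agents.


INNER JOIN keeps only tickets rows whose agent_id matches an id in agents. Walk through each ticket:
  - ticket 1 (Slow page load): agent_id=3 -> matches Eve
  - ticket 2 (Memory leak): agent_id=4 -> matches Jack
  - ticket 3 (Null pointer): agent_id=1 -> matches Uma
  - ticket 4 (Missing icon): agent_id=5 -> matches Dave
  - ticket 5 (Crash on save): agent_id=2 -> matches Aaron
  - ticket 6 (Wrong timezone): agent_id=5 -> matches Dave
  - ticket 7 (Export error): agent_id=NULL, no match -> dropped
  - ticket 8 (Stale cache): agent_id=1 -> matches Uma
  - ticket 9 (Login fails): agent_id=3 -> matches Eve
So 1 of 9 rows is dropped.

SQL:
SELECT a.title, b.name AS agent
FROM tickets a
INNER JOIN agents b ON a.agent_id = b.id

Result:
title          | agent
---------------+------
Slow page load | Eve  
Memory leak    | Jack 
Null pointer   | Uma  
Missing icon   | Dave 
Crash on save  | Aaron
Wrong timezone | Dave 
Stale cache    | Uma  
Login fails    | Eve  


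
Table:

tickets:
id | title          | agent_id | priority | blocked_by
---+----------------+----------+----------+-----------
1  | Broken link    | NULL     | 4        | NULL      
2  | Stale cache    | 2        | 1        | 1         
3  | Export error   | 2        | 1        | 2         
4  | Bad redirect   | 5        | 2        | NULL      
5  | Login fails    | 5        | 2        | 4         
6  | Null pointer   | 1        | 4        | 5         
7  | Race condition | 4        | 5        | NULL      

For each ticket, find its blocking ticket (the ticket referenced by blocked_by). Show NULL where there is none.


This is a self-join: tickets is joined to a second copy of itself, matching each row's blocked_by to another row's id. Use LEFT JOIN so rows with blocked_by=NULL are kept.
  - ticket 1 (Broken link): blocked_by=NULL -> NULL
  - ticket 2 (Stale cache): blocked_by=1 -> Broken link
  - ticket 3 (Export error): blocked_by=2 -> Stale cache
  - ticket 4 (Bad redirect): blocked_by=NULL -> NULL
  - ticket 5 (Login fails): blocked_by=4 -> Bad redirect
  - ticket 6 (Null pointer): blocked_by=5 -> Login fails
  - ticket 7 (Race condition): blocked_by=NULL -> NULL

SQL:
SELECT a.title AS item, b.title AS blocked_by
FROM tickets a
LEFT JOIN tickets b ON a.blocked_by = b.id

Result:
item           | blocked_by  
---------------+-------------
Broken link    | NULL        
Stale cache    | Broken link 
Export error   | Stale cache 
Bad redirect   | NULL        
Login fails    | Bad redirect
Null pointer   | Login fails 
Race condition | NULL        


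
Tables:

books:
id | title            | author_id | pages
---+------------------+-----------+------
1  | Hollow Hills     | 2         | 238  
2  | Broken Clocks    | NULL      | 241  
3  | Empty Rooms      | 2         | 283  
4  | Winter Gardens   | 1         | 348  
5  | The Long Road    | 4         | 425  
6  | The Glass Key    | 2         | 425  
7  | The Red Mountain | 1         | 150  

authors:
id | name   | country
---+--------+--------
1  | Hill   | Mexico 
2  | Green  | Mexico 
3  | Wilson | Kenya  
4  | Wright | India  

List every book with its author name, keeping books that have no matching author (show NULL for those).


LEFT JOIN keeps every row from books (the left table); where author_id has no match in authors, the author columns become NULL. Walk through each book:
  - book 1 (Hollow Hills): author_id=2 -> matches Green
  - book 2 (Broken Clocks): author_id=NULL, no match -> kept with NULL
  - book 3 (Empty Rooms): author_id=2 -> matches Green
  - book 4 (Winter Gardens): author_id=1 -> matches Hill
  - book 5 (The Long Road): author_id=4 -> matches Wright
  - book 6 (The Glass Key): author_id=2 -> matches Green
  - book 7 (The Red Mountain): author_id=1 -> matches Hill
All 7 rows appear; 1 has NULL author.

SQL:
SELECT a.title, b.name AS author
FROM books a
LEFT JOIN authors b ON a.author_id = b.id

Result:
title            | author
-----------------+-------
Hollow Hills     | Green 
Broken Clocks    | NULL  
Empty Rooms      | Green 
Winter Gardens   | Hill  
The Long Road    | Wright
The Glass Key    | Green 
The Red Mountain | Hill  


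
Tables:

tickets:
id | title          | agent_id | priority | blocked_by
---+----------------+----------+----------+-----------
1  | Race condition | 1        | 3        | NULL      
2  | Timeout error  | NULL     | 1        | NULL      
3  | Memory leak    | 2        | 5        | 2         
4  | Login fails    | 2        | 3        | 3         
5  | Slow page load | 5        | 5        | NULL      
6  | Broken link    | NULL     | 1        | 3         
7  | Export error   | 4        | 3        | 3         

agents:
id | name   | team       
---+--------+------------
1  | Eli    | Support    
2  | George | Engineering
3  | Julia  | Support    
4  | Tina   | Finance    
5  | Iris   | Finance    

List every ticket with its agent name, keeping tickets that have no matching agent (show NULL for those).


LEFT JOIN keeps every row from tickets (the left table); where agent_id has no match in agents, the agent columns become NULL. Walk through each ticket:
  - ticket 1 (Race condition): agent_id=1 -> matches Eli
  - ticket 2 (Timeout error): agent_id=NULL, no match -> kept with NULL
  - ticket 3 (Memory leak): agent_id=2 -> matches George
  - ticket 4 (Login fails): agent_id=2 -> matches George
  - ticket 5 (Slow page load): agent_id=5 -> matches Iris
  - ticket 6 (Broken link): agent_id=NULL, no match -> kept with NULL
  - ticket 7 (Export error): agent_id=4 -> matches Tina
All 7 rows appear; 2 have NULL agent.

SQL:
SELECT a.title, b.name AS agent
FROM tickets a
LEFT JOIN agents b ON a.agent_id = b.id

Result:
title          | agent 
---------------+-------
Race condition | Eli   
Timeout error  | NULL  
Memory leak    | George
Login fails    | George
Slow page load | Iris  
Broken link    | NULL  
Export error   | Tina  


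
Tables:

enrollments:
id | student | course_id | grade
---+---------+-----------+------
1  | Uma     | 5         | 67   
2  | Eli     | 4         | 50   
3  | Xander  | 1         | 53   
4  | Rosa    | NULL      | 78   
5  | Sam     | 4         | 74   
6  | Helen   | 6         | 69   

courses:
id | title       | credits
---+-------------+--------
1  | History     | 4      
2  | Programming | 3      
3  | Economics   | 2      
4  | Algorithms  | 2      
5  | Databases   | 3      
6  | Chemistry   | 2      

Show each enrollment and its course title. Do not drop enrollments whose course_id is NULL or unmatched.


LEFT JOIN keeps every row from enrollments (the left table); where course_id has no match in courses, the course columns become NULL. Walk through each enrollment:
  - enrollment 1 (Uma): course_id=5 -> matches Databases
  - enrollment 2 (Eli): course_id=4 -> matches Algorithms
  - enrollment 3 (Xander): course_id=1 -> matches History
  - enrollment 4 (Rosa): course_id=NULL, no match -> kept with NULL
  - enrollment 5 (Sam): course_id=4 -> matches Algorithms
  - enrollment 6 (Helen): course_id=6 -> matches Chemistry
All 6 rows appear; 1 has NULL course.

SQL:
SELECT a.student, b.title AS course
FROM enrollments a
LEFT JOIN courses b ON a.course_id = b.id

Result:
student | course    
--------+-----------
Uma     | Databases 
Eli     | Algorithms
Xander  | History   
Rosa    | NULL      
Sam     | Algorithms
Helen   | Chemistry 


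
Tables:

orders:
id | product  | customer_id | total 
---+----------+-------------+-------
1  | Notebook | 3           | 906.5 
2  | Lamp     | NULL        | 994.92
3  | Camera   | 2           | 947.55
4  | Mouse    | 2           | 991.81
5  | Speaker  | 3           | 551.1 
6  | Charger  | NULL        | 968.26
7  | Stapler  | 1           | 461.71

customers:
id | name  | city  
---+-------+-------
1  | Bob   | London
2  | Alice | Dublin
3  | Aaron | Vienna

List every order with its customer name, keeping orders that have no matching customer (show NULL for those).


LEFT JOIN keeps every row from orders (the left table); where customer_id has no match in customers, the customer columns become NULL. Walk through each order:
  - order 1 (Notebook): customer_id=3 -> matches Aaron
  - order 2 (Lamp): customer_id=NULL, no match -> kept with NULL
  - order 3 (Camera): customer_id=2 -> matches Alice
  - order 4 (Mouse): customer_id=2 -> matches Alice
  - order 5 (Speaker): customer_id=3 -> matches Aaron
  - order 6 (Charger): customer_id=NULL, no match -> kept with NULL
  - order 7 (Stapler): customer_id=1 -> matches Bob
All 7 rows appear; 2 have NULL customer.

SQL:
SELECT a.product, b.name AS customer
FROM orders a
LEFT JOIN customers b ON a.customer_id = b.id

Result:
product  | customer
---------+---------
Notebook | Aaron   
Lamp     | NULL    
Camera   | Alice   
Mouse    | Alice   
Speaker  | Aaron   
Charger  | NULL    
Stapler  | Bob     


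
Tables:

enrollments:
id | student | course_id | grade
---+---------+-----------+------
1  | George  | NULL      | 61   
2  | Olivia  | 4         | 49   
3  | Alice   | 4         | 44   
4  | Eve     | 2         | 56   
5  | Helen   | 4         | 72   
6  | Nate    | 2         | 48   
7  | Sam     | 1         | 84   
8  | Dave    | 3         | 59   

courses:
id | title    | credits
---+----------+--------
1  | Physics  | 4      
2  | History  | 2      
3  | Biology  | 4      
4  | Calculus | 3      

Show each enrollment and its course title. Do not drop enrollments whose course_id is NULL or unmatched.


LEFT JOIN keeps every row from enrollments (the left table); where course_id has no match in courses, the course columns become NULL. Walk through each enrollment:
  - enrollment 1 (George): course_id=NULL, no match -> kept with NULL
  - enrollment 2 (Olivia): course_id=4 -> matches Calculus
  - enrollment 3 (Alice): course_id=4 -> matches Calculus
  - enrollment 4 (Eve): course_id=2 -> matches History
  - enrollment 5 (Helen): course_id=4 -> matches Calculus
  - enrollment 6 (Nate): course_id=2 -> matches History
  - enrollment 7 (Sam): course_id=1 -> matches Physics
  - enrollment 8 (Dave): course_id=3 -> matches Biology
All 8 rows appear; 1 has NULL course.

SQL:
SELECT a.student, b.title AS course
FROM enrollments a
LEFT JOIN courses b ON a.course_id = b.id

Result:
student | course  
--------+---------
George  | NULL    
Olivia  | Calculus
Alice   | Calculus
Eve     | History 
Helen   | Calculus
Nate    | History 
Sam     | Physics 
Dave    | Biology 


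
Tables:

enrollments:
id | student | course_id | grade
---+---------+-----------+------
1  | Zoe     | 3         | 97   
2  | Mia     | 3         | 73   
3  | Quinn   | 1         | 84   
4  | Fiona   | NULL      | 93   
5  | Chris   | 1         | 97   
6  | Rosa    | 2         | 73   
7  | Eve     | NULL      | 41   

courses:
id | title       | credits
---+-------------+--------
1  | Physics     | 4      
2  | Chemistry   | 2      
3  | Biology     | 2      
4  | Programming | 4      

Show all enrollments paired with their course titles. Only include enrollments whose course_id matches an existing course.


INNER JOIN keeps only enrollments rows whose course_id matches an id in courses. Walk through each enrollment:
  - enrollment 1 (Zoe): course_id=3 -> matches Biology
  - enrollment 2 (Mia): course_id=3 -> matches Biology
  - enrollment 3 (Quinn): course_id=1 -> matches Physics
  - enrollment 4 (Fiona): course_id=NULL, no match -> dropped
  - enrollment 5 (Chris): course_id=1 -> matches Physics
  - enrollment 6 (Rosa): course_id=2 -> matches Chemistry
  - enrollment 7 (Eve): course_id=NULL, no match -> dropped
So 2 of 7 rows are dropped.

SQL:
SELECT a.student, b.title AS course
FROM enrollments a
INNER JOIN courses b ON a.course_id = b.id

Result:
student | course   
--------+----------
Zoe     | Biology  
Mia     | Biology  
Quinn   | Physics  
Chris   | Physics  
Rosa    | Chemistry


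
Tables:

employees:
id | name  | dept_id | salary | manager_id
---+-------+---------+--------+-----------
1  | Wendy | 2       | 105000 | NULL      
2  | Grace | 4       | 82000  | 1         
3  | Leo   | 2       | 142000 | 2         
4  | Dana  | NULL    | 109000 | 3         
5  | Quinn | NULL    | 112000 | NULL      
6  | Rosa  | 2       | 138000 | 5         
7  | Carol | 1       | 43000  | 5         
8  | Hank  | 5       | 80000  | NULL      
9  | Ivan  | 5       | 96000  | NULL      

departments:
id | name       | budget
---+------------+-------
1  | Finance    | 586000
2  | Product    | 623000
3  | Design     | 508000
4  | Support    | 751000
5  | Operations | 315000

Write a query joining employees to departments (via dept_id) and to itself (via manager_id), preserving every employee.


Two LEFT JOINs from the same base table employees: one to departments via dept_id, one to employees itself via manager_id. Both are LEFT so every employee is preserved.
Match against departments:
  - employee 1 (Wendy): dept_id=2 -> matches Product
  - employee 2 (Grace): dept_id=4 -> matches Support
  - employee 3 (Leo): dept_id=2 -> matches Product
  - employee 4 (Dana): dept_id=NULL, no match -> kept with NULL
  - employee 5 (Quinn): dept_id=NULL, no match -> kept with NULL
  - employee 6 (Rosa): dept_id=2 -> matches Product
  - employee 7 (Carol): dept_id=1 -> matches Finance
  - employee 8 (Hank): dept_id=5 -> matches Operations
  - employee 9 (Ivan): dept_id=5 -> matches Operations
Match against employees (self):
  - employee 1 (Wendy): manager_id=NULL -> NULL
  - employee 2 (Grace): manager_id=1 -> Wendy
  - employee 3 (Leo): manager_id=2 -> Grace
  - employee 4 (Dana): manager_id=3 -> Leo
  - employee 5 (Quinn): manager_id=NULL -> NULL
  - employee 6 (Rosa): manager_id=5 -> Quinn
  - employee 7 (Carol): manager_id=5 -> Quinn
  - employee 8 (Hank): manager_id=NULL -> NULL
  - employee 9 (Ivan): manager_id=NULL -> NULL

SQL:
SELECT a.name, b.name AS department, c.name AS manager
FROM employees a
LEFT JOIN departments b ON a.dept_id = b.id
LEFT JOIN employees c ON a.manager_id = c.id

Result:
name  | department | manager
------+------------+--------
Wendy | Product    | NULL   
Grace | Support    | Wendy  
Leo   | Product    | Grace  
Dana  | NULL       | Leo    
Quinn | NULL       | NULL   
Rosa  | Product    | Quinn  
Carol | Finance    | Quinn  
Hank  | Operations | NULL   
Ivan  | Operations | NULL   


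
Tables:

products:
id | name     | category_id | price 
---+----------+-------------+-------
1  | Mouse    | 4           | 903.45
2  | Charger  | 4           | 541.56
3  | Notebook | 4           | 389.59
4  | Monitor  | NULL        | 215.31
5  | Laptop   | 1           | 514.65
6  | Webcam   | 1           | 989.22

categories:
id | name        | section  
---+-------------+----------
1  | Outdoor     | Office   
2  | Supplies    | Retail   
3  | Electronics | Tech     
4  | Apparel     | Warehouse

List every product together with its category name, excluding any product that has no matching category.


INNER JOIN keeps only products rows whose category_id matches an id in categories. Walk through each product:
  - product 1 (Mouse): category_id=4 -> matches Apparel
  - product 2 (Charger): category_id=4 -> matches Apparel
  - product 3 (Notebook): category_id=4 -> matches Apparel
  - product 4 (Monitor): category_id=NULL, no match -> dropped
  - product 5 (Laptop): category_id=1 -> matches Outdoor
  - product 6 (Webcam): category_id=1 -> matches Outdoor
So 1 of 6 rows is dropped.

SQL:
SELECT a.name, b.name AS category
FROM products a
INNER JOIN categories b ON a.category_id = b.id

Result:
name     | category
---------+---------
Mouse    | Apparel 
Charger  | Apparel 
Notebook | Apparel 
Laptop   | Outdoor 
Webcam   | Outdoor 


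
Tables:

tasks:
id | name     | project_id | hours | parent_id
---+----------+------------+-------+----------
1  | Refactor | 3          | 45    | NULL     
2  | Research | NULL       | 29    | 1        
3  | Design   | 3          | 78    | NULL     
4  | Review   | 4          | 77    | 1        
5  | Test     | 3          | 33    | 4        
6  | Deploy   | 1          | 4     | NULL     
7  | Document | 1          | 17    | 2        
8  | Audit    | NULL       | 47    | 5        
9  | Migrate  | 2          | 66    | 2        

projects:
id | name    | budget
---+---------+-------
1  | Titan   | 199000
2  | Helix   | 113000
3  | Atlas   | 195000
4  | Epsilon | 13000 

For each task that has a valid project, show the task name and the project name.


INNER JOIN keeps only tasks rows whose project_id matches an id in projects. Walk through each task:
  - task 1 (Refactor): project_id=3 -> matches Atlas
  - task 2 (Research): project_id=NULL, no match -> dropped
  - task 3 (Design): project_id=3 -> matches Atlas
  - task 4 (Review): project_id=4 -> matches Epsilon
  - task 5 (Test): project_id=3 -> matches Atlas
  - task 6 (Deploy): project_id=1 -> matches Titan
  - task 7 (Document): project_id=1 -> matches Titan
  - task 8 (Audit): project_id=NULL, no match -> dropped
  - task 9 (Migrate): project_id=2 -> matches Helix
So 2 of 9 rows are dropped.

SQL:
SELECT a.name, b.name AS project
FROM tasks a
INNER JOIN projects b ON a.project_id = b.id

Result:
name     | project
---------+--------
Refactor | Atlas  
Design   | Atlas  
Review   | Epsilon
Test     | Atlas  
Deploy   | Titan  
Document | Titan  
Migrate  | Helix  


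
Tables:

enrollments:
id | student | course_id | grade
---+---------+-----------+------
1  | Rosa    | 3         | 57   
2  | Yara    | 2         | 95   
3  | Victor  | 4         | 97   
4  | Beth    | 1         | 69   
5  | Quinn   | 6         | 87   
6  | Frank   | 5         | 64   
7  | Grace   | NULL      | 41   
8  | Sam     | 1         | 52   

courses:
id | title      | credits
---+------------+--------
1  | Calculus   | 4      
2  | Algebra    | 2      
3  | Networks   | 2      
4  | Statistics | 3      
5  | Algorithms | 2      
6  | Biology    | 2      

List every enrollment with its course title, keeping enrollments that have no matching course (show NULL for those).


LEFT JOIN keeps every row from enrollments (the left table); where course_id has no match in courses, the course columns become NULL. Walk through each enrollment:
  - enrollment 1 (Rosa): course_id=3 -> matches Networks
  - enrollment 2 (Yara): course_id=2 -> matches Algebra
  - enrollment 3 (Victor): course_id=4 -> matches Statistics
  - enrollment 4 (Beth): course_id=1 -> matches Calculus
  - enrollment 5 (Quinn): course_id=6 -> matches Biology
  - enrollment 6 (Frank): course_id=5 -> matches Algorithms
  - enrollment 7 (Grace): course_id=NULL, no match -> kept with NULL
  - enrollment 8 (Sam): course_id=1 -> matches Calculus
All 8 rows appear; 1 has NULL course.

SQL:
SELECT a.student, b.title AS course
FROM enrollments a
LEFT JOIN courses b ON a.course_id = b.id

Result:
student | course    
--------+-----------
Rosa    | Networks  
Yara    | Algebra   
Victor  | Statistics
Beth    | Calculus  
Quinn   | Biology   
Frank   | Algorithms
Grace   | NULL      
Sam     | Calculus  


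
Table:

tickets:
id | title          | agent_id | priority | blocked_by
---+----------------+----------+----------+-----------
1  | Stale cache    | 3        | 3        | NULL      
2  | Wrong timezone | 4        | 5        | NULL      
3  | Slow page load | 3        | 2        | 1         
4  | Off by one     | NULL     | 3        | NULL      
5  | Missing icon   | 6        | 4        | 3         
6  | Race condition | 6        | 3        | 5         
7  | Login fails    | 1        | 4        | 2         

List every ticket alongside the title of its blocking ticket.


This is a self-join: tickets is joined to a second copy of itself, matching each row's blocked_by to another row's id. Use LEFT JOIN so rows with blocked_by=NULL are kept.
  - ticket 1 (Stale cache): blocked_by=NULL -> NULL
  - ticket 2 (Wrong timezone): blocked_by=NULL -> NULL
  - ticket 3 (Slow page load): blocked_by=1 -> Stale cache
  - ticket 4 (Off by one): blocked_by=NULL -> NULL
  - ticket 5 (Missing icon): blocked_by=3 -> Slow page load
  - ticket 6 (Race condition): blocked_by=5 -> Missing icon
  - ticket 7 (Login fails): blocked_by=2 -> Wrong timezone

SQL:
SELECT a.title AS item, b.title AS blocked_by
FROM tickets a
LEFT JOIN tickets b ON a.blocked_by = b.id

Result:
item           | blocked_by    
---------------+---------------
Stale cache    | NULL          
Wrong timezone | NULL          
Slow page load | Stale cache   
Off by one     | NULL          
Missing icon   | Slow page load
Race condition | Missing icon  
Login fails    | Wrong timezone


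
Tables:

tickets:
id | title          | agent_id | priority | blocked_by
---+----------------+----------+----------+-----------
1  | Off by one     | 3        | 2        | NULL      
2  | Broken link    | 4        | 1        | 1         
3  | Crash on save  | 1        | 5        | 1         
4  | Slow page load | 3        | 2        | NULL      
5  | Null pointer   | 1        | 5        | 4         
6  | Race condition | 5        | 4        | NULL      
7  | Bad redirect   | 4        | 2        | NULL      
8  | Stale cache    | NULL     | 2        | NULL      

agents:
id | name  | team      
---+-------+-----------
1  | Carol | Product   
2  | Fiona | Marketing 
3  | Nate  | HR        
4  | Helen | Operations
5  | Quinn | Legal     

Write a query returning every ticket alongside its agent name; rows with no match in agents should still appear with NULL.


LEFT JOIN keeps every row from tickets (the left table); where agent_id has no match in agents, the agent columns become NULL. Walk through each ticket:
  - ticket 1 (Off by one): agent_id=3 -> matches Nate
  - ticket 2 (Broken link): agent_id=4 -> matches Helen
  - ticket 3 (Crash on save): agent_id=1 -> matches Carol
  - ticket 4 (Slow page load): agent_id=3 -> matches Nate
  - ticket 5 (Null pointer): agent_id=1 -> matches Carol
  - ticket 6 (Race condition): agent_id=5 -> matches Quinn
  - ticket 7 (Bad redirect): agent_id=4 -> matches Helen
  - ticket 8 (Stale cache): agent_id=NULL, no match -> kept with NULL
All 8 rows appear; 1 has NULL agent.

SQL:
SELECT a.title, b.name AS agent
FROM tickets a
LEFT JOIN agents b ON a.agent_id = b.id

Result:
title          | agent
---------------+------
Off by one     | Nate 
Broken link    | Helen
Crash on save  | Carol
Slow page load | Nate 
Null pointer   | Carol
Race condition | Quinn
Bad redirect   | Helen
Stale cache    | NULL 


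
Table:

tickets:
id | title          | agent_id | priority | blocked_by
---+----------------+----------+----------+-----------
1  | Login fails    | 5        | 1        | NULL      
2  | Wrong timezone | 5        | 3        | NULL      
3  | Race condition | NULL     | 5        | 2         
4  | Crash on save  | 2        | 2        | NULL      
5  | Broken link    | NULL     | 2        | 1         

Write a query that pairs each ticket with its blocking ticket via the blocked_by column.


This is a self-join: tickets is joined to a second copy of itself, matching each row's blocked_by to another row's id. Use LEFT JOIN so rows with blocked_by=NULL are kept.
  - ticket 1 (Login fails): blocked_by=NULL -> NULL
  - ticket 2 (Wrong timezone): blocked_by=NULL -> NULL
  - ticket 3 (Race condition): blocked_by=2 -> Wrong timezone
  - ticket 4 (Crash on save): blocked_by=NULL -> NULL
  - ticket 5 (Broken link): blocked_by=1 -> Login fails

SQL:
SELECT a.title AS item, b.title AS blocked_by
FROM tickets a
LEFT JOIN tickets b ON a.blocked_by = b.id

Result:
item           | blocked_by    
---------------+---------------
Login fails    | NULL          
Wrong timezone | NULL          
Race condition | Wrong timezone
Crash on save  | NULL          
Broken link    | Login fails   


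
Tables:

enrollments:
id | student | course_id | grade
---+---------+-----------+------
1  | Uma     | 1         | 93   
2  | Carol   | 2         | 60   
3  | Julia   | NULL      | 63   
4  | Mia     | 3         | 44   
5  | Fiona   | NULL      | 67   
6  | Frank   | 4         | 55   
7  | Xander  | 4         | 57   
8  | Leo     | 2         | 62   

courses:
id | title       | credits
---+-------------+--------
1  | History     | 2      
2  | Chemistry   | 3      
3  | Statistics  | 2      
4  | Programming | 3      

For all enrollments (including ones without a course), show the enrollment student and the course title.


LEFT JOIN keeps every row from enrollments (the left table); where course_id has no match in courses, the course columns become NULL. Walk through each enrollment:
  - enrollment 1 (Uma): course_id=1 -> matches History
  - enrollment 2 (Carol): course_id=2 -> matches Chemistry
  - enrollment 3 (Julia): course_id=NULL, no match -> kept with NULL
  - enrollment 4 (Mia): course_id=3 -> matches Statistics
  - enrollment 5 (Fiona): course_id=NULL, no match -> kept with NULL
  - enrollment 6 (Frank): course_id=4 -> matches Programming
  - enrollment 7 (Xander): course_id=4 -> matches Programming
  - enrollment 8 (Leo): course_id=2 -> matches Chemistry
All 8 rows appear; 2 have NULL course.

SQL:
SELECT a.student, b.title AS course
FROM enrollments a
LEFT JOIN courses b ON a.course_id = b.id

Result:
student | course     
--------+------------
Uma     | History    
Carol   | Chemistry  
Julia   | NULL       
Mia     | Statistics 
Fiona   | NULL       
Frank   | Programming
Xander  | Programming
Leo     | Chemistry  


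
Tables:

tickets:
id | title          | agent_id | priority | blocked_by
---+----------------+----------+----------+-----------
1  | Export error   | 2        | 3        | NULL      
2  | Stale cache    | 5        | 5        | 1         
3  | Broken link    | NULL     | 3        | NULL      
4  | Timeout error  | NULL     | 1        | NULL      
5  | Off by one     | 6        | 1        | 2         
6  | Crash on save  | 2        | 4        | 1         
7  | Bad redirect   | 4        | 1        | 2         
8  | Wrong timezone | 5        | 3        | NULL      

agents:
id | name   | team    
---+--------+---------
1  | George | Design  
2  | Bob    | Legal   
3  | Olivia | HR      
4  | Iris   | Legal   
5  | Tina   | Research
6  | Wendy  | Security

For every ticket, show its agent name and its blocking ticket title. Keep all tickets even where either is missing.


Two LEFT JOINs from the same base table tickets: one to agents via agent_id, one to tickets itself via blocked_by. Both are LEFT so every ticket is preserved.
Match against agents:
  - ticket 1 (Export error): agent_id=2 -> matches Bob
  - ticket 2 (Stale cache): agent_id=5 -> matches Tina
  - ticket 3 (Broken link): agent_id=NULL, no match -> kept with NULL
  - ticket 4 (Timeout error): agent_id=NULL, no match -> kept with NULL
  - ticket 5 (Off by one): agent_id=6 -> matches Wendy
  - ticket 6 (Crash on save): agent_id=2 -> matches Bob
  - ticket 7 (Bad redirect): agent_id=4 -> matches Iris
  - ticket 8 (Wrong timezone): agent_id=5 -> matches Tina
Match against tickets (self):
  - ticket 1 (Export error): blocked_by=NULL -> NULL
  - ticket 2 (Stale cache): blocked_by=1 -> Export error
  - ticket 3 (Broken link): blocked_by=NULL -> NULL
  - ticket 4 (Timeout error): blocked_by=NULL -> NULL
  - ticket 5 (Off by one): blocked_by=2 -> Stale cache
  - ticket 6 (Crash on save): blocked_by=1 -> Export error
  - ticket 7 (Bad redirect): blocked_by=2 -> Stale cache
  - ticket 8 (Wrong timezone): blocked_by=NULL -> NULL

SQL:
SELECT a.title, b.name AS agent, c.title AS blocked_by
FROM tickets a
LEFT JOIN agents b ON a.agent_id = b.id
LEFT JOIN tickets c ON a.blocked_by = c.id

Result:
title          | agent | blocked_by  
---------------+-------+-------------
Export error   | Bob   | NULL        
Stale cache    | Tina  | Export error
Broken link    | NULL  | NULL        
Timeout error  | NULL  | NULL        
Off by one     | Wendy | Stale cache 
Crash on save  | Bob   | Export error
Bad redirect   | Iris  | Stale cache 
Wrong timezone | Tina  | NULL        
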